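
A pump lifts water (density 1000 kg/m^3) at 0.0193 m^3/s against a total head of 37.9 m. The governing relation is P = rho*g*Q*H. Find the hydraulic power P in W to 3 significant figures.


P = 1000 * 9.81 * 0.0193 * 37.9 = 7180 W
Therefore the hydraulic power P = 7180 W.


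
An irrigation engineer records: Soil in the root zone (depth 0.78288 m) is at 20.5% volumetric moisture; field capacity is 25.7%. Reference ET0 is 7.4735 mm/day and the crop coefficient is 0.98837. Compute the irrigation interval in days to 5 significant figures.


Approach: apply soil-water budget scheduling, SMD = (FC-theta)/100*depth*1000; ETc = ET0*Kc; interval = SMD/ETc.
Step 1 — soil moisture deficit:
  SMD = (25.7 - 20.5)/100 * 0.78288 * 1000 = 40.70976 mm
Step 2 — daily crop ET (ETc = ET0*Kc):
  ETc = 7.4735 * 0.98837 = 7.386583 mm/day
Step 3 — irrigation interval (SMD/ETc):
  interval = 40.70976 / 7.386583 = 5.5113 days
Therefore the irrigation interval = 5.5113 days.


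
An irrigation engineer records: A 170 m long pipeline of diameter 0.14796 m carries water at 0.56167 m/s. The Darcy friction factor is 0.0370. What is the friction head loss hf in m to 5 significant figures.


Approach: apply the Darcy-Weisbach equation, hf = f*(L/D)*(v^2/(2g)).
hf = 0.0370 * (170/0.14796) * (0.56167^2 / (2*9.81))
hf = 0.68355 m
Therefore the friction head loss hf = 0.68355 m.


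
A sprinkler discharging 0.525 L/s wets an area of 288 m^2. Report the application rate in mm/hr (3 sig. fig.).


Approach: apply the application rate relation, rate = (Q/A)*3600.
rate = (0.525 / 288) * 3600 = 6.56 mm/hr
Therefore the application rate = 6.56 mm/hr.


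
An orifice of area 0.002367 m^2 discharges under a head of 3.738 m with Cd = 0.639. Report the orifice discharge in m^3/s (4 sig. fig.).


Approach: apply the orifice equation, Q = Cd*A*sqrt(2*g*h).
Q = 0.639 * 0.002367 * sqrt(2*9.81*3.738) = 0.01295 m^3/s
Therefore the orifice discharge = 0.01295 m^3/s.


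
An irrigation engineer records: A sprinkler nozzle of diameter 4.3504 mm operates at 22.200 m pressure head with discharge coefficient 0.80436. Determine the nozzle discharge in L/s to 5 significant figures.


Approach: apply the orifice equation, Q = Cd*A*sqrt(2*g*h), A = pi*(d/2)^2.
A = pi*(4.3504e-3/2)^2 = 1.486443e-05 m^2
Q = 0.80436 * 1.486443e-05 * sqrt(2*9.81*22.200) * 1000 = 0.24953 L/s
Therefore the nozzle discharge = 0.24953 L/s.


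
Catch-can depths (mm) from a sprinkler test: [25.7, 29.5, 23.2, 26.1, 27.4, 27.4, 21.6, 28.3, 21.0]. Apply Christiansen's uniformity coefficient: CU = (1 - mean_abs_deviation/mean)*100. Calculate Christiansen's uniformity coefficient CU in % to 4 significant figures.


mean = 25.5778 mm
mean |d_i - mean| = 2.42963 mm
CU = (1 - 2.42963/25.5778)*100 = 90.50 %
Therefore Christiansen's uniformity coefficient CU = 90.50 %.


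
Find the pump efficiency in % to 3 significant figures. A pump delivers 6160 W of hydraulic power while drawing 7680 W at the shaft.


Approach: apply the efficiency ratio, eta = (P_out/P_in)*100.
eta = (6160 / 7680) * 100 = 80.2 %
Therefore the pump efficiency = 80.2 %.


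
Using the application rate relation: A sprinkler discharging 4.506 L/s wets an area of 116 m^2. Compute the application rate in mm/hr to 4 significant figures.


Approach: apply the application rate relation, rate = (Q/A)*3600.
rate = (4.506 / 116) * 3600 = 139.8 mm/hr
Therefore the application rate = 139.8 mm/hr.


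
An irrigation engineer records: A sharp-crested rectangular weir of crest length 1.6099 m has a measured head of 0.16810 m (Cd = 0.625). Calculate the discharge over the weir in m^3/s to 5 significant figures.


Approach: apply the rectangular weir equation, Q = (2/3)*Cd*L*sqrt(2g)*H^1.5.
Q = (2/3)*0.625*1.6099*sqrt(2*9.81)*0.16810^1.5 = 0.20478 m^3/s
Therefore the discharge over the weir = 0.20478 m^3/s.


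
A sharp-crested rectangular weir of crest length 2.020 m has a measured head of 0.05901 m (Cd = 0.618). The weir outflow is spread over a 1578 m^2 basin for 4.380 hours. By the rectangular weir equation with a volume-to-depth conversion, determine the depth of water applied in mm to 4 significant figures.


Approach: apply the rectangular weir equation with a volume-to-depth conversion, Q = (2/3)*Cd*L*sqrt(2g)*H^1.5; d = Q*t/A * 1000.
Step 1 — weir discharge:
  Q = (2/3)*0.618*2.020*sqrt(2*9.81)*0.05901^1.5 = 0.0528429 m^3/s
Step 2 — volume: V = 0.0528429 * 4.380*3600 = 833.227 m^3
Step 3 — depth: d = V/A * 1000 = 833.227/1578 * 1000 = 528.0 mm
Therefore the depth of water applied = 528.0 mm.


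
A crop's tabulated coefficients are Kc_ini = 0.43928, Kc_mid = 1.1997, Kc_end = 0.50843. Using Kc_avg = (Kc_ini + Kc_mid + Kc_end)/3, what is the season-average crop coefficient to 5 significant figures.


Kc_avg = (0.43928 + 1.1997 + 0.50843)/3 = 0.71580
Therefore the season-average crop coefficient = 0.71580.


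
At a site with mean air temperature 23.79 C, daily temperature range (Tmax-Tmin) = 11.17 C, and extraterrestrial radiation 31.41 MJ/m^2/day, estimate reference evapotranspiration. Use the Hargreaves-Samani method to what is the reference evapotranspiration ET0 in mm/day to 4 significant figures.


Approach: apply the Hargreaves-Samani method, ET0 = 0.0023*(Tmean+17.8)*sqrt(Tmax-Tmin)*0.408*Ra.
ET0 = 0.0023*(23.79+17.8)*sqrt(11.17)*0.408*31.41 = 4.097 mm/day
Therefore the reference evapotranspiration ET0 = 4.097 mm/day.


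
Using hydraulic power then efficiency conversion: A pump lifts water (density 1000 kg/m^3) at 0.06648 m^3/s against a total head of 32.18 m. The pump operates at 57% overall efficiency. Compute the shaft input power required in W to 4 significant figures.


Approach: apply hydraulic power then efficiency conversion, P = rho*g*Q*H; P_in = P/eta.
Step 1 — hydraulic power (P = rho*g*Q*H):
  P = 1000 * 9.81 * 0.06648 * 32.18 = 20986.8 W
Step 2 — input power: P_in = P/eta = 20986.8 / 0.57 = 36820 W
Therefore the shaft input power required = 36820 W.


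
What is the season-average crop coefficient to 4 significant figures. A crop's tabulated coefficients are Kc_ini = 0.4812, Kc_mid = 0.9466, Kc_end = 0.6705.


Approach: apply a simple seasonal average, Kc_avg = (Kc_ini + Kc_mid + Kc_end)/3.
Kc_avg = (0.4812 + 0.9466 + 0.6705)/3 = 0.6994
Therefore the season-average crop coefficient = 0.6994.


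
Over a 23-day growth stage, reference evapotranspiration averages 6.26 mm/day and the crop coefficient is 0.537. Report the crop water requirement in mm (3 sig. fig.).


Approach: apply the crop water requirement relation, CWR = ET0 * Kc * days.
CWR = 6.26 * 0.537 * 23 = 77.3 mm
Therefore the crop water requirement = 77.3 mm.


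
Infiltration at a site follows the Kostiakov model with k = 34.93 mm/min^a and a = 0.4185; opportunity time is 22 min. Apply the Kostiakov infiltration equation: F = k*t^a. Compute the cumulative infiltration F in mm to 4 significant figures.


F = 34.93 * 22^0.4185 = 127.4 mm
Therefore the cumulative infiltration F = 127.4 mm.


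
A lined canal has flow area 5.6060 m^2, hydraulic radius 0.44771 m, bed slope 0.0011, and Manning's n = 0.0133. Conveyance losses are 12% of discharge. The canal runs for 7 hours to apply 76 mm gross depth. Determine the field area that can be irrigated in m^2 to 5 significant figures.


Approach: apply Manning's equation with a conveyance and depth budget, Q = (1/n)*A*R^(2/3)*S^(1/2); Q_field = Q*(1-loss); Area = Q_field*t/(d/1000).
Step 1 — canal discharge (Manning's equation):
  Q = (1/0.0133) * 5.6060 * 0.44771^(2/3) * 0.0011^(1/2) = 8.181426 m^3/s
Step 2 — delivered flow: Q_field = 8.181426*(1 - 12/100) = 7.199655 m^3/s
Step 3 — volume delivered: V = 7.199655 * 7*3600 = 181431.3 m^3
Step 4 — area served: A = V / (depth/1000) = 181431.3 / 0.076 = 2387300 m^2
Therefore the field area that can be irrigated = 2387300 m^2.


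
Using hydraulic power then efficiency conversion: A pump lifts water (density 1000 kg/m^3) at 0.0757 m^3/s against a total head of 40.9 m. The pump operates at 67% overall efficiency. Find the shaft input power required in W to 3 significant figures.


Approach: apply hydraulic power then efficiency conversion, P = rho*g*Q*H; P_in = P/eta.
Step 1 — hydraulic power (P = rho*g*Q*H):
  P = 1000 * 9.81 * 0.0757 * 40.9 = 30373 W
Step 2 — input power: P_in = P/eta = 30373 / 0.67 = 45300 W
Therefore the shaft input power required = 45300 W.


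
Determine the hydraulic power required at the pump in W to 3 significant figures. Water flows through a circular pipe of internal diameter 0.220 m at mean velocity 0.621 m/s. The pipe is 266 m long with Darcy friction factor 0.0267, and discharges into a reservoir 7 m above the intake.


Approach: apply continuity + Darcy-Weisbach + hydraulic power, Q = A*v; hf = f*(L/D)*(v^2/(2g)); H = static + hf; P = rho*g*Q*H.
Step 1 — flow rate (continuity, Q = A*v):
  A = pi*(0.220/2)^2 = 0.038013 m^2
  Q = 0.038013 * 0.621 = 0.023606 m^3/s
Step 2 — friction head loss (Darcy-Weisbach):
  hf = 0.0267 * (266/0.220) * (0.621^2 / (2*9.81))
  hf = 0.63453 m
Step 3 — total head: H = 7 + 0.63453 = 7.6345 m
Step 4 — hydraulic power (P = rho*g*Q*H):
  P = 1000 * 9.81 * 0.023606 * 7.6345 = 1770 W
Therefore the hydraulic power required at the pump = 1770 W.


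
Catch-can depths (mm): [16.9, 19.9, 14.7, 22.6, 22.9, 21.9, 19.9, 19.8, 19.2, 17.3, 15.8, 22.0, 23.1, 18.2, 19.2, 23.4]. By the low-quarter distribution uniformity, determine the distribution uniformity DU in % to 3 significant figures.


Approach: apply the low-quarter distribution uniformity, DU = (mean of lowest quarter of readings / overall mean)*100.
sorted lowest 4 of 16: [14.7, 15.8, 16.9, 17.3] -> mean = 16.175 mm
overall mean = 19.800 mm
DU = (16.175/19.800)*100 = 81.7 %
Therefore the distribution uniformity DU = 81.7 %.


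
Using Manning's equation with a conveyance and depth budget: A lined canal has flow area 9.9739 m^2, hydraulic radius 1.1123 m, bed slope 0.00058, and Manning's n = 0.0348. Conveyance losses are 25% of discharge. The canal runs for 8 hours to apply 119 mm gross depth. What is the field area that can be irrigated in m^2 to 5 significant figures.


Approach: apply Manning's equation with a conveyance and depth budget, Q = (1/n)*A*R^(2/3)*S^(1/2); Q_field = Q*(1-loss); Area = Q_field*t/(d/1000).
Step 1 — canal discharge (Manning's equation):
  Q = (1/0.0348) * 9.9739 * 1.1123^(2/3) * 0.00058^(1/2) = 7.409935 m^3/s
Step 2 — delivered flow: Q_field = 7.409935*(1 - 25/100) = 5.557451 m^3/s
Step 3 — volume delivered: V = 5.557451 * 8*3600 = 160054.6 m^3
Step 4 — area served: A = V / (depth/1000) = 160054.6 / 0.119 = 1345000 m^2
Therefore the field area that can be irrigated = 1345000 m^2.


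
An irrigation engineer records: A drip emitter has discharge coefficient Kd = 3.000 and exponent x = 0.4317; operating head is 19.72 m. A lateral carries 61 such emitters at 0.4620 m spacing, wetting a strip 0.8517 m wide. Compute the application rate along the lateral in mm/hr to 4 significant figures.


Approach: apply the emitter equation with a lateral mass balance, q = Kd*h^x; Q = n*q; rate = Q/(n*spacing*width).
Step 1 — single emitter flow (q = Kd*h^x):
  q = 3.000 * 19.72^0.4317 = 10.8676 L/hr
Step 2 — total lateral flow: Q = 61 * 10.8676 = 662.922 L/hr
Step 3 — wetted area: A = 61 * 0.4620 * 0.8517 = 24.0026 m^2
Step 4 — application rate: Q/A = 662.922/24.0026 = 27.62 mm/hr
Therefore the application rate along the lateral = 27.62 mm/hr.


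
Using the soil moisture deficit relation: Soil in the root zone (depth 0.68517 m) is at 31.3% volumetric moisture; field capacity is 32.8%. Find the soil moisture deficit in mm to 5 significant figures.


Approach: apply the soil moisture deficit relation, SMD = (FC - theta)/100 * depth * 1000.
SMD = (32.8 - 31.3)/100 * 0.68517 * 1000 = 10.278 mm
Therefore the soil moisture deficit = 10.278 mm.


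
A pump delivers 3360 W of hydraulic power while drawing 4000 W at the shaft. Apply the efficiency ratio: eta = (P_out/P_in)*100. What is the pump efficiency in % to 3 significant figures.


eta = (3360 / 4000) * 100 = 84.0 %
Therefore the pump efficiency = 84.0 %.


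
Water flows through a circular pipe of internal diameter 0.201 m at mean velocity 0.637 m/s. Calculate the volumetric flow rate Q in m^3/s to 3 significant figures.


Approach: apply the continuity equation for pipe flow, Q = A * v with A = pi*(D/2)^2.
A = pi*(0.201/2)^2 = 0.031731 m^2
Q = 0.031731 * 0.637 = 0.0202 m^3/s
Therefore the volumetric flow rate Q = 0.0202 m^3/s.


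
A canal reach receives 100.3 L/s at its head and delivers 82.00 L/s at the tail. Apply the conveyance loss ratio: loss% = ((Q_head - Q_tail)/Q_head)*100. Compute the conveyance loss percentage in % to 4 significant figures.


loss = ((100.3 - 82.00)/100.3)*100 = 18.25 %
Therefore the conveyance loss percentage = 18.25 %.


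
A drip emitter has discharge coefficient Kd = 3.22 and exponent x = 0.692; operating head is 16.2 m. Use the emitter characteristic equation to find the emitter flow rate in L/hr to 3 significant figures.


Approach: apply the emitter characteristic equation, q = Kd * h^x.
q = 3.22 * 16.2^0.692 = 22.1 L/hr
Therefore the emitter flow rate = 22.1 L/hr.


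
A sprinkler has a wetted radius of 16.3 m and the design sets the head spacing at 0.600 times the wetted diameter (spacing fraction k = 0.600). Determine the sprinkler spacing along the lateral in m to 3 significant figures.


Approach: apply the sprinkler spacing rule (spacing as a fraction of wetted diameter), S = k*(2*R).
S = 0.600 * (2 * 16.3) = 19.6 m
Therefore the sprinkler spacing along the lateral = 19.6 m.


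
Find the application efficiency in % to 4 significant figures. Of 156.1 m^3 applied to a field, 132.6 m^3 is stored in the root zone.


Approach: apply the application efficiency ratio, Ea = (stored/applied)*100.
Ea = (132.6/156.1)*100 = 84.95 %
Therefore the application efficiency = 84.95 %.


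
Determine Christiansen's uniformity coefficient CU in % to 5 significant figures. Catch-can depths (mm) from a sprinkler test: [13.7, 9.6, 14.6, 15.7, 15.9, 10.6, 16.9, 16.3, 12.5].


Approach: apply Christiansen's uniformity coefficient, CU = (1 - mean_abs_deviation/mean)*100.
mean = 13.97778 mm
mean |d_i - mean| = 2.113580 mm
CU = (1 - 2.113580/13.97778)*100 = 84.879 %
Therefore Christiansen's uniformity coefficient CU = 84.879 %.


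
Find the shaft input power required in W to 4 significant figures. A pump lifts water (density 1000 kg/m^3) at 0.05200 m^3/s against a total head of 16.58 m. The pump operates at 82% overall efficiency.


Approach: apply hydraulic power then efficiency conversion, P = rho*g*Q*H; P_in = P/eta.
Step 1 — hydraulic power (P = rho*g*Q*H):
  P = 1000 * 9.81 * 0.05200 * 16.58 = 8457.79 W
Step 2 — input power: P_in = P/eta = 8457.79 / 0.82 = 10310 W
Therefore the shaft input power required = 10310 W.


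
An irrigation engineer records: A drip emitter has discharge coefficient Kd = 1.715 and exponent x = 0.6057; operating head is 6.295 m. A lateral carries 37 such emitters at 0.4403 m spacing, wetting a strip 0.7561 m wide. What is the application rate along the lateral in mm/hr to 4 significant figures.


Approach: apply the emitter equation with a lateral mass balance, q = Kd*h^x; Q = n*q; rate = Q/(n*spacing*width).
Step 1 — single emitter flow (q = Kd*h^x):
  q = 1.715 * 6.295^0.6057 = 5.22656 L/hr
Step 2 — total lateral flow: Q = 37 * 5.22656 = 193.383 L/hr
Step 3 — wetted area: A = 37 * 0.4403 * 0.7561 = 12.3177 m^2
Step 4 — application rate: Q/A = 193.383/12.3177 = 15.70 mm/hr
Therefore the application rate along the lateral = 15.70 mm/hr.


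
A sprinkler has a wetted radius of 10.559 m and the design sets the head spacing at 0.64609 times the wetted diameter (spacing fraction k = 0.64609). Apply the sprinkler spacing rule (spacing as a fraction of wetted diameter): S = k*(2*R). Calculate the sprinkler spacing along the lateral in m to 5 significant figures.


S = 0.64609 * (2 * 10.559) = 13.644 m
Therefore the sprinkler spacing along the lateral = 13.644 m.


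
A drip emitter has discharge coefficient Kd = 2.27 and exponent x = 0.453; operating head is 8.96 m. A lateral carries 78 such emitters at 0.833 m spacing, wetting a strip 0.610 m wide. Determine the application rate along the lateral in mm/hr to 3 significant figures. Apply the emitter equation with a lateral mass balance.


Approach: apply the emitter equation with a lateral mass balance, q = Kd*h^x; Q = n*q; rate = Q/(n*spacing*width).
Step 1 — single emitter flow (q = Kd*h^x):
  q = 2.27 * 8.96^0.453 = 6.1294 L/hr
Step 2 — total lateral flow: Q = 78 * 6.1294 = 478.10 L/hr
Step 3 — wetted area: A = 78 * 0.833 * 0.610 = 39.634 m^2
Step 4 — application rate: Q/A = 478.10/39.634 = 12.1 mm/hr
Therefore the application rate along the lateral = 12.1 mm/hr.


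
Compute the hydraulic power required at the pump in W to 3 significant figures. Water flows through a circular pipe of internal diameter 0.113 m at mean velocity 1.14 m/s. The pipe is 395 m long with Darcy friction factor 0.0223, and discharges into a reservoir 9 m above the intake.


Approach: apply continuity + Darcy-Weisbach + hydraulic power, Q = A*v; hf = f*(L/D)*(v^2/(2g)); H = static + hf; P = rho*g*Q*H.
Step 1 — flow rate (continuity, Q = A*v):
  A = pi*(0.113/2)^2 = 0.010029 m^2
  Q = 0.010029 * 1.14 = 0.011433 m^3/s
Step 2 — friction head loss (Darcy-Weisbach):
  hf = 0.0223 * (395/0.113) * (1.14^2 / (2*9.81))
  hf = 5.1634 m
Step 3 — total head: H = 9 + 5.1634 = 14.163 m
Step 4 — hydraulic power (P = rho*g*Q*H):
  P = 1000 * 9.81 * 0.011433 * 14.163 = 1590 W
Therefore the hydraulic power required at the pump = 1590 W.


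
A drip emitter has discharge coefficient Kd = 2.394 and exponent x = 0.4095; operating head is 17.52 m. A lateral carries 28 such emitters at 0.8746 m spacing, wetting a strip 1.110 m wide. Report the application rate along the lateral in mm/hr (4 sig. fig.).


Approach: apply the emitter equation with a lateral mass balance, q = Kd*h^x; Q = n*q; rate = Q/(n*spacing*width).
Step 1 — single emitter flow (q = Kd*h^x):
  q = 2.394 * 17.52^0.4095 = 7.73306 L/hr
Step 2 — total lateral flow: Q = 28 * 7.73306 = 216.526 L/hr
Step 3 — wetted area: A = 28 * 0.8746 * 1.110 = 27.1826 m^2
Step 4 — application rate: Q/A = 216.526/27.1826 = 7.966 mm/hr
Therefore the application rate along the lateral = 7.966 mm/hr.


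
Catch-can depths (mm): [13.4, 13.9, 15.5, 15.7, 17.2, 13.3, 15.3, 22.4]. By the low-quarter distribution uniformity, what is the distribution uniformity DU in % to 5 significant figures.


Approach: apply the low-quarter distribution uniformity, DU = (mean of lowest quarter of readings / overall mean)*100.
sorted lowest 2 of 8: [13.3, 13.4] -> mean = 13.35000 mm
overall mean = 15.83750 mm
DU = (13.35000/15.83750)*100 = 84.294 %
Therefore the distribution uniformity DU = 84.294 %.


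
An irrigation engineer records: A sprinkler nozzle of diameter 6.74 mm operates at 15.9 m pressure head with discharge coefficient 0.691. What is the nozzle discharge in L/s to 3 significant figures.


Approach: apply the orifice equation, Q = Cd*A*sqrt(2*g*h), A = pi*(d/2)^2.
A = pi*(6.74e-3/2)^2 = 3.5679e-05 m^2
Q = 0.691 * 3.5679e-05 * sqrt(2*9.81*15.9) * 1000 = 0.435 L/s
Therefore the nozzle discharge = 0.435 L/s.


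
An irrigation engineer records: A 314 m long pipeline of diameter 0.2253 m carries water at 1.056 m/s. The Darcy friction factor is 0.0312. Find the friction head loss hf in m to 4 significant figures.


Approach: apply the Darcy-Weisbach equation, hf = f*(L/D)*(v^2/(2g)).
hf = 0.0312 * (314/0.2253) * (1.056^2 / (2*9.81))
hf = 2.471 m
Therefore the friction head loss hf = 2.471 m.


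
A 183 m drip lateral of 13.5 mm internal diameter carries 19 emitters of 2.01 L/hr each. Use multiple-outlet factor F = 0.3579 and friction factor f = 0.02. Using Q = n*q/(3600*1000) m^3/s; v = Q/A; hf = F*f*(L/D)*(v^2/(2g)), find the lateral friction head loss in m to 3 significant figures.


Q = 19*2.01/(3600*1000) = 1.0608e-05 m^3/s
A = pi*(13.5e-3/2)^2 = 1.4314e-04 m^2, so v = Q/A = 0.074112 m/s
hf = 0.3579*0.02*(183/0.0135)*(0.074112^2/(2*9.81)) = 0.0272 m
Therefore the lateral friction head loss = 0.0272 m.


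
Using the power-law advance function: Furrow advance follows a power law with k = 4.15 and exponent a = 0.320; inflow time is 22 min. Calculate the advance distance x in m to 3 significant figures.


Approach: apply the power-law advance function, x = k*t^a.
x = 4.15 * 22^0.320 = 11.2 m
Therefore the advance distance x = 11.2 m.


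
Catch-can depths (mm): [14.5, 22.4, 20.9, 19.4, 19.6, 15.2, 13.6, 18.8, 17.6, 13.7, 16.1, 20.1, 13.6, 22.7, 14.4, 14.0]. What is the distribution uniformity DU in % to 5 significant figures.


Approach: apply the low-quarter distribution uniformity, DU = (mean of lowest quarter of readings / overall mean)*100.
sorted lowest 4 of 16: [13.6, 13.6, 13.7, 14.0] -> mean = 13.72500 mm
overall mean = 17.28750 mm
DU = (13.72500/17.28750)*100 = 79.393 %
Therefore the distribution uniformity DU = 79.393 %.


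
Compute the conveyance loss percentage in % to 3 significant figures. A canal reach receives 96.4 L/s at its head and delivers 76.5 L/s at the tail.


Approach: apply the conveyance loss ratio, loss% = ((Q_head - Q_tail)/Q_head)*100.
loss = ((96.4 - 76.5)/96.4)*100 = 20.6 %
Therefore the conveyance loss percentage = 20.6 %.


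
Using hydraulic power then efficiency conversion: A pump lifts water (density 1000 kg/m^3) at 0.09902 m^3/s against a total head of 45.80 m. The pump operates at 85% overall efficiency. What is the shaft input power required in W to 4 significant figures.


Approach: apply hydraulic power then efficiency conversion, P = rho*g*Q*H; P_in = P/eta.
Step 1 — hydraulic power (P = rho*g*Q*H):
  P = 1000 * 9.81 * 0.09902 * 45.80 = 44489.5 W
Step 2 — input power: P_in = P/eta = 44489.5 / 0.85 = 52340 W
Therefore the shaft input power required = 52340 W.


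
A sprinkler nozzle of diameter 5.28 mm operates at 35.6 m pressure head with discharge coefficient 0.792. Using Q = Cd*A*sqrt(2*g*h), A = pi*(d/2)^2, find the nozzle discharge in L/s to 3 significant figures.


A = pi*(5.28e-3/2)^2 = 2.1896e-05 m^2
Q = 0.792 * 2.1896e-05 * sqrt(2*9.81*35.6) * 1000 = 0.458 L/s
Therefore the nozzle discharge = 0.458 L/s.


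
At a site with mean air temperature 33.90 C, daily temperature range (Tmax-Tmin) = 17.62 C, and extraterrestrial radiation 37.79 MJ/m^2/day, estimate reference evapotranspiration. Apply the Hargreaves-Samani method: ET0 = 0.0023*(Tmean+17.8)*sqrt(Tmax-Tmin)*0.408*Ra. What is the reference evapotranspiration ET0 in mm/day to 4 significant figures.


ET0 = 0.0023*(33.90+17.8)*sqrt(17.62)*0.408*37.79 = 7.696 mm/day
Therefore the reference evapotranspiration ET0 = 7.696 mm/day.


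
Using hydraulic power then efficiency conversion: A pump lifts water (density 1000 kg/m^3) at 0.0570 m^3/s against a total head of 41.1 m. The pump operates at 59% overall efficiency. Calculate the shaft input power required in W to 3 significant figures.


Approach: apply hydraulic power then efficiency conversion, P = rho*g*Q*H; P_in = P/eta.
Step 1 — hydraulic power (P = rho*g*Q*H):
  P = 1000 * 9.81 * 0.0570 * 41.1 = 22982 W
Step 2 — input power: P_in = P/eta = 22982 / 0.59 = 39000 W
Therefore the shaft input power required = 39000 W.


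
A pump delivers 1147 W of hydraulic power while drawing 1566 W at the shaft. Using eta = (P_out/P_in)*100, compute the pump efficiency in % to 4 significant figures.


eta = (1147 / 1566) * 100 = 73.24 %
Therefore the pump efficiency = 73.24 %.


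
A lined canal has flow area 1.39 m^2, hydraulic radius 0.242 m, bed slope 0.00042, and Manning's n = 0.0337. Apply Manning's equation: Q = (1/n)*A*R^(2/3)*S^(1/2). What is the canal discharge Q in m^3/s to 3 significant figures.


Q = (1/0.0337) * 1.39 * 0.242^(2/3) * 0.00042^(1/2) = 0.328 m^3/s
Therefore the canal discharge Q = 0.328 m^3/s.


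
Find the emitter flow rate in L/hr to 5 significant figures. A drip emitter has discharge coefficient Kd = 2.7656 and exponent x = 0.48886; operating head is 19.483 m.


Approach: apply the emitter characteristic equation, q = Kd * h^x.
q = 2.7656 * 19.483^0.48886 = 11.810 L/hr
Therefore the emitter flow rate = 11.810 L/hr.


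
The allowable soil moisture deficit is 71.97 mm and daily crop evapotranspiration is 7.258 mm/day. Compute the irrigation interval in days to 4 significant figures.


Approach: apply the irrigation interval relation, interval = SMD / ETc.
interval = 71.97 / 7.258 = 9.916 days
Therefore the irrigation interval = 9.916 days.


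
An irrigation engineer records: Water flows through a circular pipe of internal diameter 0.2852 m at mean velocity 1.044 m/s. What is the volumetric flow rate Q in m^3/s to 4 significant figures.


Approach: apply the continuity equation for pipe flow, Q = A * v with A = pi*(D/2)^2.
A = pi*(0.2852/2)^2 = 0.0638835 m^2
Q = 0.0638835 * 1.044 = 0.06669 m^3/s
Therefore the volumetric flow rate Q = 0.06669 m^3/s.


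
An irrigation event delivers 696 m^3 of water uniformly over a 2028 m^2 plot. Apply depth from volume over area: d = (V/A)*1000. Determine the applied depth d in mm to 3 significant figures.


d = (696 / 2028) * 1000 = 343 mm
Therefore the applied depth d = 343 mm.


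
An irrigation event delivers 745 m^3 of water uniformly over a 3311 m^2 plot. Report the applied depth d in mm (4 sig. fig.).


Approach: apply depth from volume over area, d = (V/A)*1000.
d = (745 / 3311) * 1000 = 225.0 mm
Therefore the applied depth d = 225.0 mm.


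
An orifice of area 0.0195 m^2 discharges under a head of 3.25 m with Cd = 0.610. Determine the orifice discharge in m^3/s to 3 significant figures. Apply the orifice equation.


Approach: apply the orifice equation, Q = Cd*A*sqrt(2*g*h).
Q = 0.610 * 0.0195 * sqrt(2*9.81*3.25) = 0.0950 m^3/s
Therefore the orifice discharge = 0.0950 m^3/s.


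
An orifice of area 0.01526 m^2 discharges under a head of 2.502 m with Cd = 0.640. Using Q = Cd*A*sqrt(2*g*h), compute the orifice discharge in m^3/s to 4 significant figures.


Q = 0.640 * 0.01526 * sqrt(2*9.81*2.502) = 0.06843 m^3/s
Therefore the orifice discharge = 0.06843 m^3/s.


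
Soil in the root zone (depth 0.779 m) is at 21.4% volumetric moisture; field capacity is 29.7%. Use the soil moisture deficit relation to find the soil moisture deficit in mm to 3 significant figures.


Approach: apply the soil moisture deficit relation, SMD = (FC - theta)/100 * depth * 1000.
SMD = (29.7 - 21.4)/100 * 0.779 * 1000 = 64.7 mm
Therefore the soil moisture deficit = 64.7 mm.


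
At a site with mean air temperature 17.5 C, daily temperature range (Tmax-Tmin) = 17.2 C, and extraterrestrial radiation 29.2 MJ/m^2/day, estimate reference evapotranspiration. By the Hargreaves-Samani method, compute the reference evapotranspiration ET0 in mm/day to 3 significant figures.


Approach: apply the Hargreaves-Samani method, ET0 = 0.0023*(Tmean+17.8)*sqrt(Tmax-Tmin)*0.408*Ra.
ET0 = 0.0023*(17.5+17.8)*sqrt(17.2)*0.408*29.2 = 4.01 mm/day
Therefore the reference evapotranspiration ET0 = 4.01 mm/day.


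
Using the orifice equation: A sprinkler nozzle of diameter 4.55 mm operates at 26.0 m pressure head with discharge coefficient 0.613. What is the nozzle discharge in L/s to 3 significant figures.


Approach: apply the orifice equation, Q = Cd*A*sqrt(2*g*h), A = pi*(d/2)^2.
A = pi*(4.55e-3/2)^2 = 1.6260e-05 m^2
Q = 0.613 * 1.6260e-05 * sqrt(2*9.81*26.0) * 1000 = 0.225 L/s
Therefore the nozzle discharge = 0.225 L/s.


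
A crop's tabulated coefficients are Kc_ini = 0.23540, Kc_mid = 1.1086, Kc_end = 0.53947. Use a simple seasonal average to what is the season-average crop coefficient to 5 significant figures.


Approach: apply a simple seasonal average, Kc_avg = (Kc_ini + Kc_mid + Kc_end)/3.
Kc_avg = (0.23540 + 1.1086 + 0.53947)/3 = 0.62782
Therefore the season-average crop coefficient = 0.62782.


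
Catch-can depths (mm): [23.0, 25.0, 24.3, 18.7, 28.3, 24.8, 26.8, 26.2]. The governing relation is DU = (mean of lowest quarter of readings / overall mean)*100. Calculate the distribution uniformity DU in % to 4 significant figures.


sorted lowest 2 of 8: [18.7, 23.0] -> mean = 20.8500 mm
overall mean = 24.6375 mm
DU = (20.8500/24.6375)*100 = 84.63 %
Therefore the distribution uniformity DU = 84.63 %.


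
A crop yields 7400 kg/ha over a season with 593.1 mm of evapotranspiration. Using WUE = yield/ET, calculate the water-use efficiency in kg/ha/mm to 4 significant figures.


WUE = 7400 / 593.1 = 12.48 kg/ha/mm
Therefore the water-use efficiency = 12.48 kg/ha/mm.


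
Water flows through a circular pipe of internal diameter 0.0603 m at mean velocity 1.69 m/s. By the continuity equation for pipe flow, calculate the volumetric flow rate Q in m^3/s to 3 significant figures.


Approach: apply the continuity equation for pipe flow, Q = A * v with A = pi*(D/2)^2.
A = pi*(0.0603/2)^2 = 0.0028558 m^2
Q = 0.0028558 * 1.69 = 0.00483 m^3/s
Therefore the volumetric flow rate Q = 0.00483 m^3/s.


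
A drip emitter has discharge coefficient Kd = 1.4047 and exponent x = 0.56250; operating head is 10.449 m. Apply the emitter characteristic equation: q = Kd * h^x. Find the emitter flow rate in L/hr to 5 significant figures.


q = 1.4047 * 10.449^0.56250 = 5.2579 L/hr
Therefore the emitter flow rate = 5.2579 L/hr.


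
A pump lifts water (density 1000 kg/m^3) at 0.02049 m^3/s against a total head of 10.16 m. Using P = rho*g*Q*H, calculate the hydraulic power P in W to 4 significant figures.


P = 1000 * 9.81 * 0.02049 * 10.16 = 2042 W
Therefore the hydraulic power P = 2042 W.


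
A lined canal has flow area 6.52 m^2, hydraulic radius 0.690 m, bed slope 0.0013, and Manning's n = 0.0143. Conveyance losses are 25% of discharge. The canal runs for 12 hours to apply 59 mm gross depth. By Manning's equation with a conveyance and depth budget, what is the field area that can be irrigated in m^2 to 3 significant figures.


Approach: apply Manning's equation with a conveyance and depth budget, Q = (1/n)*A*R^(2/3)*S^(1/2); Q_field = Q*(1-loss); Area = Q_field*t/(d/1000).
Step 1 — canal discharge (Manning's equation):
  Q = (1/0.0143) * 6.52 * 0.690^(2/3) * 0.0013^(1/2) = 12.837 m^3/s
Step 2 — delivered flow: Q_field = 12.837*(1 - 25/100) = 9.6274 m^3/s
Step 3 — volume delivered: V = 9.6274 * 12*3600 = 415910 m^3
Step 4 — area served: A = V / (depth/1000) = 415910 / 0.059 = 7050000 m^2
Therefore the field area that can be irrigated = 7050000 m^2.


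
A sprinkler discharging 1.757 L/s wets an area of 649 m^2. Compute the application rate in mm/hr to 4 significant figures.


Approach: apply the application rate relation, rate = (Q/A)*3600.
rate = (1.757 / 649) * 3600 = 9.746 mm/hr
Therefore the application rate = 9.746 mm/hr.


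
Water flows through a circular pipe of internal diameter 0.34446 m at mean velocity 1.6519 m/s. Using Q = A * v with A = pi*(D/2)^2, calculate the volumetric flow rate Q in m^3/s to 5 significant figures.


A = pi*(0.34446/2)^2 = 0.09318961 m^2
Q = 0.09318961 * 1.6519 = 0.15394 m^3/s
Therefore the volumetric flow rate Q = 0.15394 m^3/s.


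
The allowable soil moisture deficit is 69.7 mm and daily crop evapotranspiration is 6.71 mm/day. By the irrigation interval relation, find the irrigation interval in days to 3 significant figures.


Approach: apply the irrigation interval relation, interval = SMD / ETc.
interval = 69.7 / 6.71 = 10.4 days
Therefore the irrigation interval = 10.4 days.


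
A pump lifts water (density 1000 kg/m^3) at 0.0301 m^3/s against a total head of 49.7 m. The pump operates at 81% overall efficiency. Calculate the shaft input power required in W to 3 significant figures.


Approach: apply hydraulic power then efficiency conversion, P = rho*g*Q*H; P_in = P/eta.
Step 1 — hydraulic power (P = rho*g*Q*H):
  P = 1000 * 9.81 * 0.0301 * 49.7 = 14675 W
Step 2 — input power: P_in = P/eta = 14675 / 0.81 = 18100 W
Therefore the shaft input power required = 18100 W.


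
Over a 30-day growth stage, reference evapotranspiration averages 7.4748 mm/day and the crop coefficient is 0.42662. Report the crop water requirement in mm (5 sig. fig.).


Approach: apply the crop water requirement relation, CWR = ET0 * Kc * days.
CWR = 7.4748 * 0.42662 * 30 = 95.667 mm
Therefore the crop water requirement = 95.667 mm.


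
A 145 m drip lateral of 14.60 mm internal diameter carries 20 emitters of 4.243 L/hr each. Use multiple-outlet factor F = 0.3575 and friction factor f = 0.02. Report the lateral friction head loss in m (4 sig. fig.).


Approach: apply Darcy-Weisbach with the multiple-outlet F-factor, Q = n*q/(3600*1000) m^3/s; v = Q/A; hf = F*f*(L/D)*(v^2/(2g)).
Q = 20*4.243/(3600*1000) = 2.35722e-05 m^3/s
A = pi*(14.60e-3/2)^2 = 1.67415e-04 m^2, so v = Q/A = 0.140801 m/s
hf = 0.3575*0.02*(145/0.01460)*(0.140801^2/(2*9.81)) = 0.07175 m
Therefore the lateral friction head loss = 0.07175 m.


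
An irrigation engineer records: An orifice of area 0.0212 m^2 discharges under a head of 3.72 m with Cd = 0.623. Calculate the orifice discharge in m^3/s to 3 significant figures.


Approach: apply the orifice equation, Q = Cd*A*sqrt(2*g*h).
Q = 0.623 * 0.0212 * sqrt(2*9.81*3.72) = 0.113 m^3/s
Therefore the orifice discharge = 0.113 m^3/s.


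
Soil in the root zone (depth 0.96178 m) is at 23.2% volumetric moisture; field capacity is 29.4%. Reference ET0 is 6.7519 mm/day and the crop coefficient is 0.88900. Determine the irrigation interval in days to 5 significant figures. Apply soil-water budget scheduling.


Approach: apply soil-water budget scheduling, SMD = (FC-theta)/100*depth*1000; ETc = ET0*Kc; interval = SMD/ETc.
Step 1 — soil moisture deficit:
  SMD = (29.4 - 23.2)/100 * 0.96178 * 1000 = 59.63036 mm
Step 2 — daily crop ET (ETc = ET0*Kc):
  ETc = 6.7519 * 0.88900 = 6.002439 mm/day
Step 3 — irrigation interval (SMD/ETc):
  interval = 59.63036 / 6.002439 = 9.9344 days
Therefore the irrigation interval = 9.9344 days.


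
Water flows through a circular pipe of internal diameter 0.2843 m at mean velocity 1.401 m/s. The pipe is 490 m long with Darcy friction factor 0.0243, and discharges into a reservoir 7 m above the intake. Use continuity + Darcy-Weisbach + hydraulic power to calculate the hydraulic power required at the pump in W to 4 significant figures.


Approach: apply continuity + Darcy-Weisbach + hydraulic power, Q = A*v; hf = f*(L/D)*(v^2/(2g)); H = static + hf; P = rho*g*Q*H.
Step 1 — flow rate (continuity, Q = A*v):
  A = pi*(0.2843/2)^2 = 0.0634810 m^2
  Q = 0.0634810 * 1.401 = 0.0889368 m^3/s
Step 2 — friction head loss (Darcy-Weisbach):
  hf = 0.0243 * (490/0.2843) * (1.401^2 / (2*9.81))
  hf = 4.18989 m
Step 3 — total head: H = 7 + 4.18989 = 11.1899 m
Step 4 — hydraulic power (P = rho*g*Q*H):
  P = 1000 * 9.81 * 0.0889368 * 11.1899 = 9763 W
Therefore the hydraulic power required at the pump = 9763 W.


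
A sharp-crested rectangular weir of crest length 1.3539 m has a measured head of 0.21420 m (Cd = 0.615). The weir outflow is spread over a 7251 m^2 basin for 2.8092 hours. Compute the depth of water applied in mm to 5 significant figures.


Approach: apply the rectangular weir equation with a volume-to-depth conversion, Q = (2/3)*Cd*L*sqrt(2g)*H^1.5; d = Q*t/A * 1000.
Step 1 — weir discharge:
  Q = (2/3)*0.615*1.3539*sqrt(2*9.81)*0.21420^1.5 = 0.2437525 m^3/s
Step 2 — volume: V = 0.2437525 * 2.8092*3600 = 2465.099 m^3
Step 3 — depth: d = V/A * 1000 = 2465.099/7251 * 1000 = 339.97 mm
Therefore the depth of water applied = 339.97 mm.


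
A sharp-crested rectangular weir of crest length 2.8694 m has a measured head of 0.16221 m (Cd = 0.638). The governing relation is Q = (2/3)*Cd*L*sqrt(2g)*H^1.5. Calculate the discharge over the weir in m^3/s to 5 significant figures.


Q = (2/3)*0.638*2.8694*sqrt(2*9.81)*0.16221^1.5 = 0.35317 m^3/s
Therefore the discharge over the weir = 0.35317 m^3/s.


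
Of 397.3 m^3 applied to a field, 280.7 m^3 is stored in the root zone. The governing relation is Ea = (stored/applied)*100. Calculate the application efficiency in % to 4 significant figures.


Ea = (280.7/397.3)*100 = 70.65 %
Therefore the application efficiency = 70.65 %.


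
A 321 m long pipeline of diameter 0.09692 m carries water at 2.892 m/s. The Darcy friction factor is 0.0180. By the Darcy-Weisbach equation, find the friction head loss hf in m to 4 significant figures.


Approach: apply the Darcy-Weisbach equation, hf = f*(L/D)*(v^2/(2g)).
hf = 0.0180 * (321/0.09692) * (2.892^2 / (2*9.81))
hf = 25.41 m
Therefore the friction head loss hf = 25.41 m.


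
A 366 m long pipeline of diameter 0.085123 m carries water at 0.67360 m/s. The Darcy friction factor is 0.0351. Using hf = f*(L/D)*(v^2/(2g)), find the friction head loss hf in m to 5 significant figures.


hf = 0.0351 * (366/0.085123) * (0.67360^2 / (2*9.81))
hf = 3.4902 m
Therefore the friction head loss hf = 3.4902 m.


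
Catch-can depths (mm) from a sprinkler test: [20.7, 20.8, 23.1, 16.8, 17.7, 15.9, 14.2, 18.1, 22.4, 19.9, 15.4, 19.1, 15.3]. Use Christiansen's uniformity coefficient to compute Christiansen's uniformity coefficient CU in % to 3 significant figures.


Approach: apply Christiansen's uniformity coefficient, CU = (1 - mean_abs_deviation/mean)*100.
mean = 18.415 mm
mean |d_i - mean| = 2.3858 mm
CU = (1 - 2.3858/18.415)*100 = 87.0 %
Therefore Christiansen's uniformity coefficient CU = 87.0 %.


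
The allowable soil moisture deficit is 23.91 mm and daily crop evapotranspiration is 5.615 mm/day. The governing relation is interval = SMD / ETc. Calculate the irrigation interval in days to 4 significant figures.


interval = 23.91 / 5.615 = 4.258 days
Therefore the irrigation interval = 4.258 days.


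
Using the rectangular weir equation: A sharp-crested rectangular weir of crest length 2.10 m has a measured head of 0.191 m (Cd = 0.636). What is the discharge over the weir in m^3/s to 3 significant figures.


Approach: apply the rectangular weir equation, Q = (2/3)*Cd*L*sqrt(2g)*H^1.5.
Q = (2/3)*0.636*2.10*sqrt(2*9.81)*0.191^1.5 = 0.329 m^3/s
Therefore the discharge over the weir = 0.329 m^3/s.


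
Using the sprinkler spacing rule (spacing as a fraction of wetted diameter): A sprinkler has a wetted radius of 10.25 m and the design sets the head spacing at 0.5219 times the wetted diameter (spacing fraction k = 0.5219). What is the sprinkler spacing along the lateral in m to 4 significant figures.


Approach: apply the sprinkler spacing rule (spacing as a fraction of wetted diameter), S = k*(2*R).
S = 0.5219 * (2 * 10.25) = 10.70 m
Therefore the sprinkler spacing along the lateral = 10.70 m.


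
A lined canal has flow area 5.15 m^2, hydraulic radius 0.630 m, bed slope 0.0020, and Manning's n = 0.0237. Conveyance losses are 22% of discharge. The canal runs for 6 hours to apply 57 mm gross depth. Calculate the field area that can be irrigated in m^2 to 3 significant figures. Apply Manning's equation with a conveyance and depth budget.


Approach: apply Manning's equation with a conveyance and depth budget, Q = (1/n)*A*R^(2/3)*S^(1/2); Q_field = Q*(1-loss); Area = Q_field*t/(d/1000).
Step 1 — canal discharge (Manning's equation):
  Q = (1/0.0237) * 5.15 * 0.630^(2/3) * 0.0020^(1/2) = 7.1417 m^3/s
Step 2 — delivered flow: Q_field = 7.1417*(1 - 22/100) = 5.5705 m^3/s
Step 3 — volume delivered: V = 5.5705 * 6*3600 = 120320 m^3
Step 4 — area served: A = V / (depth/1000) = 120320 / 0.057 = 2110000 m^2
Therefore the field area that can be irrigated = 2110000 m^2.


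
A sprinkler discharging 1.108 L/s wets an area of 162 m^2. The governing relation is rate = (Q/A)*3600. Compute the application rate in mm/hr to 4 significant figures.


rate = (1.108 / 162) * 3600 = 24.62 mm/hr
Therefore the application rate = 24.62 mm/hr.


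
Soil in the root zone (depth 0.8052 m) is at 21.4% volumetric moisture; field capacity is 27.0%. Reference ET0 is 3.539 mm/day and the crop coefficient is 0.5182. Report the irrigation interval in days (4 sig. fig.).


Approach: apply soil-water budget scheduling, SMD = (FC-theta)/100*depth*1000; ETc = ET0*Kc; interval = SMD/ETc.
Step 1 — soil moisture deficit:
  SMD = (27.0 - 21.4)/100 * 0.8052 * 1000 = 45.0912 mm
Step 2 — daily crop ET (ETc = ET0*Kc):
  ETc = 3.539 * 0.5182 = 1.83391 mm/day
Step 3 — irrigation interval (SMD/ETc):
  interval = 45.0912 / 1.83391 = 24.59 days
Therefore the irrigation interval = 24.59 days.
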